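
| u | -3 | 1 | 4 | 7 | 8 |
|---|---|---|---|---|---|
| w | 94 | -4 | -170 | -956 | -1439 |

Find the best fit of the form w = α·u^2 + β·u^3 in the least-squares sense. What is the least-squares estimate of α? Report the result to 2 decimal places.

With design matrix M, MᵀM = [[6835, 50357]; [50357, 384619]] and Mᵀw = [-140818, -1078098]ᵀ.
Δ = 6835·384619 − 50357² = 93043416.
α = ((-140818)·384619 − 50357·(-1078098))/93043416 = 32125661/23260854; β = (6835·(-1078098) − 50357·(-140818))/93043416 = -69406951/23260854.

α = 1.38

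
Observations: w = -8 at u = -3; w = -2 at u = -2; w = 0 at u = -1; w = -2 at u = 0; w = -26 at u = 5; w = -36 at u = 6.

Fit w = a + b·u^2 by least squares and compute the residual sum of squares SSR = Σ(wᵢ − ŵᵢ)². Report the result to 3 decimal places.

SSR = 10.482

The normal system AᵀA·[a, b]ᵀ = Aᵀw is [[6, 75]; [75, 2019]]·[a, b]ᵀ = [-74, -2026]ᵀ.
det = 6·2019 − 75² = 6489.
a = ((-74)·2019 − 75·(-2026))/6489 = 848/2163; b = (6·(-2026) − 75·(-74))/6489 = -734/721.
Residuals: 238/309, 3634/2163, 1354/2163, -5174/2163, -2036/2163, 556/2163; SSR = 22672/2163.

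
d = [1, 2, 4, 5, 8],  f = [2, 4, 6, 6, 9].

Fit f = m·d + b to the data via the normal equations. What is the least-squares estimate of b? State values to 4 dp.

b = 1.6667

Compute the Gram sums: Σd·d = 110, Σd = 20, Σ1 = 5.
For Aᵀf: Σd·f = 136, Σf = 27.
Normal equations: [[110, 20]; [20, 5]]·[m, b]ᵀ = [136, 27]ᵀ.
Determinant 110·5 − 20² = 150.
m = (136·5 − 20·27)/150 = 14/15; b = (110·27 − 20·136)/150 = 5/3.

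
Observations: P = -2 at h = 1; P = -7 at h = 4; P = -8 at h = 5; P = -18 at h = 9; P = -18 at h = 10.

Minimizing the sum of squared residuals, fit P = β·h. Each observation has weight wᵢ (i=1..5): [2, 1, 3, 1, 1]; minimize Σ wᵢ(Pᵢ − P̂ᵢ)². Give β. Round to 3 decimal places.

β = -1.803

Sums needed: Σwᵢ·h·h = 274.
For MᵀWP: Σwᵢ·h·P = -494.
Normal equations: [[274]]·[β]ᵀ = [-494]ᵀ.
Hence β = -494 / 274 ≈ -1.80292.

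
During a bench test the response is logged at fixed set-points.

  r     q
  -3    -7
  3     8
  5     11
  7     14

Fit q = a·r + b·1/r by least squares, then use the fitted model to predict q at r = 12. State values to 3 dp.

q̂ = 23.442

AᵀA·[a, b]ᵀ = Aᵀq reads: 92·a + 4·b = 198;  4·a + (3116/11025)·b = 46/5.
Δ = 92·(3116/11025) − 4² = 110272/11025.
a = (198·(3116/11025) − 4·(46/5))/(110272/11025) = 13203/6892; b = (92·(46/5) − 4·198)/(110272/11025) = 37485/6892.
At r = 12: q̂ = (13203/6892)·(12) + (37485/6892)·(1/12) = 646239/27568.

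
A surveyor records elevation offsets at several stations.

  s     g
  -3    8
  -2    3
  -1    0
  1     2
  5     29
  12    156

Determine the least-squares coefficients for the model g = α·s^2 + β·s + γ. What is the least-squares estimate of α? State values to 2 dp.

Entries of AᵀA: Σs^2·s^2 = 21460, Σs^2·s = 1818, Σs^2 = 184, Σs·s = 184, Σs = 12, Σ1 = 6.
And Σs^2·g = 23275, Σs·g = 1989, Σg = 198.
Normal equations: [[21460, 1818, 184]; [1818, 184, 12]; [184, 12, 6]]·[α, β, γ]ᵀ = [23275, 1989, 198]ᵀ.
Solving the 3×3 system (Gaussian elimination) gives α = 132789/128482, β = 378993/642410, γ = 40282/321205.

α = 1.03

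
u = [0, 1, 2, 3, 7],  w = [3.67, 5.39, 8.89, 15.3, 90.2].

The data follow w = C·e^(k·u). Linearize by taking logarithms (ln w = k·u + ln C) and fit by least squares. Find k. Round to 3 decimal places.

With ln wᵢ as the transformed response and uᵢ as the regressor:
Over the data: Σu = 13.0000, Σ(u)² = 63.0000, Σln w = 12.3995, Σu·ln w = 45.7522.
Normal system: [[63.0000, 13.0000]; [13.0000, 5]]·[k, ln C]ᵀ = [45.7522, 12.3995]ᵀ.
Δ = 63.0000·5 − (13.0000)² = 146.0000; k = (45.7522·5 − 13.0000·12.3995)/146.0000 = 0.46279, ln C = (63.0000·12.3995 − 13.0000·45.7522)/146.0000 = 1.27667.

k = 0.463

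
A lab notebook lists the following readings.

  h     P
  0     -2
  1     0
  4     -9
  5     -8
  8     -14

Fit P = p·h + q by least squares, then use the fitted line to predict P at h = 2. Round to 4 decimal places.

P̂ = -3.9126

The normal equations are: 106·p + 18·q = -188;  18·p + 5·q = -33.
(Σh·h = 106, Σh = 18, Σ1 = 5, Σh·P = -188, ΣP = -33.)
Δ = 106·5 − 18² = 206.
p = ((-188)·5 − 18·(-33))/206 = -173/103; q = (106·(-33) − 18·(-188))/206 = -57/103.
At h = 2: P̂ = (-173/103)·(2) + (-57/103)·(1) = -403/103.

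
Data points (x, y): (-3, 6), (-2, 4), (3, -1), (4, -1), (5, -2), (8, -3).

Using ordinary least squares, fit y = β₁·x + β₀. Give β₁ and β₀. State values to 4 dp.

Forming AᵀA = [[127, 15]; [15, 6]] and Aᵀy = [-67, 3]ᵀ gives AᵀA·[β₁, β₀]ᵀ = Aᵀy.
Δ = 127·6 − 15² = 537.
β₁ = ((-67)·6 − 15·3)/537 = -149/179; β₀ = (127·3 − 15·(-67))/537 = 462/179.

β₁ = -0.8324, β₀ = 2.5810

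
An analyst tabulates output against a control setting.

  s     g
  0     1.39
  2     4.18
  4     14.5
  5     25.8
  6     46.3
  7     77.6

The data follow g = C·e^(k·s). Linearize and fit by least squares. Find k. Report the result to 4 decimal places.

k = 0.5823

Linearized form: ln g = k·s + ln C. From the 6 transformed points,
Σs = 24.0000, Σ(s)² = 130.0000, Σln g = 15.8708, Σs·ln g = 83.2809.
Equations: 130.0000·k + 24.0000·ln C = 83.2809;  24.0000·k + 6·ln C = 15.8708.
Solving (det = 204.0000): k = 0.58228, ln C = 0.31602.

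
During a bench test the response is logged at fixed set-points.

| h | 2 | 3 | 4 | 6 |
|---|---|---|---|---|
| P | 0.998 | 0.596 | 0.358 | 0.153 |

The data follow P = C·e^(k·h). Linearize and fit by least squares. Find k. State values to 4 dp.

k = -0.4673

Let Y = ln P. Fitting Y = k·h + ln C by least squares:
Σh = 15.0000, Σ(h)² = 65.0000, Σln P = -3.4241, Σh·ln P = -16.9293.
Equations: 65.0000·k + 15.0000·ln C = -16.9293;  15.0000·k + 4·ln C = -3.4241.
Solving (det = 35.0000): k = -0.46733, ln C = 0.89647.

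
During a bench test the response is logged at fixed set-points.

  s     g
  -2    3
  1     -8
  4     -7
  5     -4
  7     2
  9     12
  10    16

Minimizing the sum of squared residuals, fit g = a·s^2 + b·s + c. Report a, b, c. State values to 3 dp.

a = 0.453, b = -2.362, c = -4.391

Normal-equation sums: Σs^2·s^2 = 19860, Σs^2·s = 2254, Σs^2 = 276, Σs·s = 276, Σs = 34, Σ1 = 7.
Right-hand side: Σs^2·g = 2462, Σs·g = 220, Σg = 14.
Inverting the 3×3 Gram matrix, [a, b, c]ᵀ = [18224/40223, -95009/40223, -176628/40223]ᵀ.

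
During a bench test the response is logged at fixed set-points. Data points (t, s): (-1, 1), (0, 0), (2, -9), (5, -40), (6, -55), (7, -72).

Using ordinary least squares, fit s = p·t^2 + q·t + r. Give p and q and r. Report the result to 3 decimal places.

With design matrix M, MᵀM = [[4339, 691, 115]; [691, 115, 19]; [115, 19, 6]] and Mᵀs = [-6543, -1053, -175]ᵀ.
Inverting the 3×3 Gram matrix, [p, q, r]ᵀ = [-11819/10240, -22709/10240, -7/320]ᵀ.

p = -1.154, q = -2.218, r = -0.022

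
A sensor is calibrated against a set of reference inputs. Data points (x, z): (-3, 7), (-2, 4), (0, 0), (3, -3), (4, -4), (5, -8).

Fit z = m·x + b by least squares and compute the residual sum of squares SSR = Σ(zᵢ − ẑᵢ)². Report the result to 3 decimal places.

SSR = 5.793

Compute the Gram sums: Σx·x = 63, Σx = 7, Σ1 = 6.
For Mᵀz: Σx·z = -94, Σz = -4.
So MᵀM·[m, b]ᵀ = Mᵀz: [[63, 7]; [7, 6]]·[m, b]ᵀ = [-94, -4]ᵀ.
Δ = 63·6 − 7² = 329.
m = ((-94)·6 − 7·(-4))/329 = -536/329; b = (63·(-4) − 7·(-94))/329 = 58/47.
Residuals: 289/329, -162/329, -58/47, 215/329, 422/329, -358/329; SSR = 1906/329.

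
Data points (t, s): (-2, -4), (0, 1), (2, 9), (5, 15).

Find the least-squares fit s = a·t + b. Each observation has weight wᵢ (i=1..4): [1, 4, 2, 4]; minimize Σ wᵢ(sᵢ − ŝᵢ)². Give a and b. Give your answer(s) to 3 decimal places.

Setting ∂/∂a … = 0 gives: 112·a + 22·b = 344;  22·a + 11·b = 78.
Eliminating b: 11·(row 1) − 22·(row 2) gives 748·a = 11·344 − 22·78 = 2068, so a = 47/17.
Then b = (78 − 22·(47/17))/11 = 292/187.

a = 2.765, b = 1.561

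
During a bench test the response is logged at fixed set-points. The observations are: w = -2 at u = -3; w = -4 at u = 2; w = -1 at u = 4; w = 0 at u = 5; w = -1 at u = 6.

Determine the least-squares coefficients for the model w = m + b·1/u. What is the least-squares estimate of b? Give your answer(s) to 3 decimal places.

b = -1.347

From the data, Σ1 = 5, Σ1/u = 47/60, Σ1/u·1/u = 1769/3600.
Moment sums: Σw = -8, Σ1/u·w = -7/4.
So MᵀM·[m, b]ᵀ = Mᵀw: [[5, 47/60]; [47/60, 1769/3600]]·[m, b]ᵀ = [-8, -7/4]ᵀ.
Determinant 5·(1769/3600) − (47/60)² = 553/300.
m = ((-8)·(1769/3600) − (47/60)·(-7/4))/(553/300) = -9217/6636; b = (5·(-7/4) − (47/60)·(-8))/(553/300) = -745/553.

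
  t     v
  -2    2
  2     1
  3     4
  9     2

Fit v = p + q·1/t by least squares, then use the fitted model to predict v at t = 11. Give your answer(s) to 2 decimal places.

Forming MᵀM = [[4, 4/9]; [4/9, 101/162]] and Mᵀv = [9, 19/18]ᵀ gives MᵀM·[p, q]ᵀ = Mᵀv.
Δ = 4·(101/162) − (4/9)² = 62/27.
p = (9·(101/162) − (4/9)·(19/18))/(62/27) = 833/372; q = (4·(19/18) − (4/9)·9)/(62/27) = 3/31.
At t = 11: v̂ = (833/372)·(1) + (3/31)·(1/11) = 9199/4092.

v̂ = 2.25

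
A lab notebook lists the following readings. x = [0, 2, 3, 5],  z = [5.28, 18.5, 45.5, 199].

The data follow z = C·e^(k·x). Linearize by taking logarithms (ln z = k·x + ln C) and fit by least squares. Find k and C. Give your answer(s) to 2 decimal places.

Taking logs, ln z = k·x + ln C, so regress ln z on x.
Σx = 10.0000, Σ(x)² = 38.0000, Σln z = 13.6927, Σx·ln z = 43.7552.
Normal system: [[38.0000, 10.0000]; [10.0000, 4]]·[k, ln C]ᵀ = [43.7552, 13.6927]ᵀ.
Δ = 38.0000·4 − (10.0000)² = 52.0000; k = (43.7552·4 − 10.0000·13.6927)/52.0000 = 0.73257, ln C = (38.0000·13.6927 − 10.0000·43.7552)/52.0000 = 1.59175, so C = exp(1.59175) = 4.91235.

k = 0.73, C = 4.91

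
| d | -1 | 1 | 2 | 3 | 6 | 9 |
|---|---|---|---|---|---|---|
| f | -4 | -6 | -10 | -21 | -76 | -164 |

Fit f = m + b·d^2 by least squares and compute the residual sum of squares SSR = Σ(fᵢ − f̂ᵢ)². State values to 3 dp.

SSR = 4.689

The normal system XᵀX·[m, b]ᵀ = Xᵀf is [[6, 132]; [132, 7956]]·[m, b]ᵀ = [-281, -16259]ᵀ.
Eliminating b: 7956·(row 1) − 132·(row 2) gives 30312·m = 7956·(-281) − 132·(-16259) = -89448, so m = -3727/1263.
Then b = ((-16259) − 132·(-3727/1263))/7956 = -3359/1684.
Residuals: 4777/5052, -5327/5052, 1174/1263, -491/5052, -1568/1263, 2617/5052; SSR = 23689/5052.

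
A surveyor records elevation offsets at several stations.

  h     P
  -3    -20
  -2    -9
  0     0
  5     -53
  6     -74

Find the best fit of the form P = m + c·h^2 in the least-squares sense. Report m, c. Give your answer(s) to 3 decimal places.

From the data, Σ1 = 5, Σh^2 = 74, Σh^2·h^2 = 2018.
Right-hand side: ΣP = -156, Σh^2·P = -4205.
MᵀM·[m, c]ᵀ = MᵀP becomes [[5, 74]; [74, 2018]]·[m, c]ᵀ = [-156, -4205]ᵀ.
Eliminating c: 2018·(row 1) − 74·(row 2) gives 4614·m = 2018·(-156) − 74·(-4205) = -3638, so m = -1819/2307.
Then c = ((-4205) − 74·(-1819/2307))/2018 = -9481/4614.

m = -0.788, c = -2.055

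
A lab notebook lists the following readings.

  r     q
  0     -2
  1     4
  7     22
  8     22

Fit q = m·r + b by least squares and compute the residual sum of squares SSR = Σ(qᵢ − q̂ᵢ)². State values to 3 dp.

SSR = 9.000

Forming AᵀA = [[114, 16]; [16, 4]] and Aᵀq = [334, 46]ᵀ gives AᵀA·[m, b]ᵀ = Aᵀq.
Δ = 114·4 − 16² = 200.
m = (334·4 − 16·46)/200 = 3; b = (114·46 − 16·334)/200 = -1/2.
Residuals: -3/2, 3/2, 3/2, -3/2; SSR = 9.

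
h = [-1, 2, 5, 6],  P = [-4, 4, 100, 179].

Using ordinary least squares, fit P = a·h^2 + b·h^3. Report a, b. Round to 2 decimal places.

a = -1.02, b = 1.00

The normal equations are: 1938·a + 10932·b = 8956;  10932·a + 62346·b = 51200.
(Σh^2·h^2 = 1938, Σh^2·h^3 = 10932, Σh^3·h^3 = 62346, Σh^2·P = 8956, Σh^3·P = 51200.)
Δ = 1938·62346 − 10932² = 1317924.
a = (8956·62346 − 10932·51200)/1317924 = -12478/12203; b = (1938·51200 − 10932·8956)/1317924 = 36628/36609.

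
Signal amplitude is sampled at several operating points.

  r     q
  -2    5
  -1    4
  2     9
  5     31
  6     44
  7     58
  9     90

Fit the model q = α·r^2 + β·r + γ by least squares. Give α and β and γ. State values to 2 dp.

Compute the Gram sums: Σr^2·r^2 = 10916, Σr^2·r = 1412, Σr^2 = 200, Σr·r = 200, Σr = 26, Σ1 = 7.
For Xᵀq: Σr^2·q = 12551, Σr·q = 1639, Σq = 241.
So XᵀX·[α, β, γ]ᵀ = Xᵀq: [[10916, 1412, 200]; [1412, 200, 26]; [200, 26, 7]]·[α, β, γ]ᵀ = [12551, 1639, 241]ᵀ.
Row-reducing yields α = 19295/19743, β = 68641/78972, γ = 43133/13162.

α = 0.98, β = 0.87, γ = 3.28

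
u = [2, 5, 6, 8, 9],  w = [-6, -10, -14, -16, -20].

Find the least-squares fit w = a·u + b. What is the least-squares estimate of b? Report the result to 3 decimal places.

Entries of XᵀX: Σu·u = 210, Σu = 30, Σ1 = 5.
Right-hand side: Σu·w = -454, Σw = -66.
Normal equations: [[210, 30]; [30, 5]]·[a, b]ᵀ = [-454, -66]ᵀ.
Eliminating b: 5·(row 1) − 30·(row 2) gives 150·a = 5·(-454) − 30·(-66) = -290, so a = -29/15.
Then b = ((-66) − 30·(-29/15))/5 = -8/5.

b = -1.600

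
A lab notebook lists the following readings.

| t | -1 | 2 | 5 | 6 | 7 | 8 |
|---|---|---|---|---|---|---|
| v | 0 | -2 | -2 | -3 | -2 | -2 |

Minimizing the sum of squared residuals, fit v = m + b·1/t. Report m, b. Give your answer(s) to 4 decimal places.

m = -1.7970, b = -1.6206

Setting ∂/∂m … = 0 gives: 6·m + (113/840)·b = -11;  (113/840)·m + (955249/705600)·b = -341/140.
Determinant 6·(955249/705600) − (113/840)² = 228749/28224.
m = ((-11)·(955249/705600) − (113/840)·(-341/140))/(228749/28224) = -10276541/5718725; b = (6·(-341/140) − (113/840)·(-11))/(228749/28224) = -1853544/1143745.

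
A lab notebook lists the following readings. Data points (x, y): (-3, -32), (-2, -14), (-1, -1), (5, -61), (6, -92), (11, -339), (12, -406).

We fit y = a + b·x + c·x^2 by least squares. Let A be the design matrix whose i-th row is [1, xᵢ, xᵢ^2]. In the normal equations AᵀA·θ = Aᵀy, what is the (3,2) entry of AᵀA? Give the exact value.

Row 3 ↔ basis x^2, column 2 ↔ basis x, so (AᵀA)_{3,2} = Σᵢ (x^2)·(x) = (9)·(-3) + (4)·(-2) + (1)·(-1) + (25)·(5) + (36)·(6) + (121)·(11) + (144)·(12) = 3364.

3364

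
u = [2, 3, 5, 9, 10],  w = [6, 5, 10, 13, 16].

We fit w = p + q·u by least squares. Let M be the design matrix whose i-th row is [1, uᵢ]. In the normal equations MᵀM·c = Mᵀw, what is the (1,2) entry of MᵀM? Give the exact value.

29

Row 1 ↔ basis 1, column 2 ↔ basis u, so (MᵀM)_{1,2} = Σᵢ u = (1)·(2) + (1)·(3) + (1)·(5) + (1)·(9) + (1)·(10) = 29.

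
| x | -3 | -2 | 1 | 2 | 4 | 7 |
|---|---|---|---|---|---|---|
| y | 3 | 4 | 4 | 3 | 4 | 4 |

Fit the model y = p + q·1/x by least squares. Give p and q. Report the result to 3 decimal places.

p = 3.645, q = 0.124

Sums needed: Σ1 = 6, Σ1/x = 89/84, Σ1/x·1/x = 11953/7056.
Right-hand side: Σy = 22, Σ1/x·y = 57/14.
Determinant 6·(11953/7056) − (89/84)² = 63797/7056.
p = (22·(11953/7056) − (89/84)·(57/14))/(63797/7056) = 232528/63797; q = (6·(57/14) − (89/84)·22)/(63797/7056) = 7896/63797.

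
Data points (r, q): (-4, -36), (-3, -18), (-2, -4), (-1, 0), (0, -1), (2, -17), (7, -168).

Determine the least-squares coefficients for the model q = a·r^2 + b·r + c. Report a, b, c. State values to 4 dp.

Setting ∂/∂a … = 0 gives: 2771·a + 251·b + 83·c = -9054;  251·a + 83·b + (-1)·c = -1004;  83·a + (-1)·b + 7·c = -244.
(Σr^2·r^2 = 2771, Σr^2·r = 251, Σr^2 = 83, Σr·r = 83, Σr = -1, Σ1 = 7, Σr^2·q = -9054, Σr·q = -1004, Σq = -244.)
Inverting the 3×3 Gram matrix, [a, b, c]ᵀ = [-5935/1974, -14804/4935, 171/470]ᵀ.

a = -3.0066, b = -2.9998, c = 0.3638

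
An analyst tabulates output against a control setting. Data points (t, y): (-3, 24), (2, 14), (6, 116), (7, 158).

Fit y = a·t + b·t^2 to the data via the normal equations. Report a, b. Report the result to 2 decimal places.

Entries of AᵀA: Σt·t = 98, Σt·t^2 = 540, Σt^2·t^2 = 3794.
Moment sums: Σt·y = 1758, Σt^2·y = 12190.
det = 98·3794 − 540² = 80212.
a = (1758·3794 − 540·12190)/80212 = 1983/1823; b = (98·12190 − 540·1758)/80212 = 5575/1823.

a = 1.09, b = 3.06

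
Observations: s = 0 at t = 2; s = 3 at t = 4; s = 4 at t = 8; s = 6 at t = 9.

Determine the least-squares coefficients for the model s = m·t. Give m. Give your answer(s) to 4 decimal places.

m = 0.5939

With design matrix M, MᵀM = [[165]] and Mᵀs = [98]ᵀ.
Hence m = 98 / 165 ≈ 0.593939.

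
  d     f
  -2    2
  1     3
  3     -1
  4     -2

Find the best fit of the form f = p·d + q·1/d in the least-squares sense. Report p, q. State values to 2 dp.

p = -0.81, q = 3.11

With design matrix M, MᵀM = [[30, 4]; [4, 205/144]] and Mᵀf = [-12, 7/6]ᵀ.
Eliminating q: (205/144)·(row 1) − 4·(row 2) gives (641/24)·p = (205/144)·(-12) − 4·(7/6) = -87/4, so p = -522/641.
Then q = ((7/6) − 4·(-522/641))/(205/144) = 1992/641.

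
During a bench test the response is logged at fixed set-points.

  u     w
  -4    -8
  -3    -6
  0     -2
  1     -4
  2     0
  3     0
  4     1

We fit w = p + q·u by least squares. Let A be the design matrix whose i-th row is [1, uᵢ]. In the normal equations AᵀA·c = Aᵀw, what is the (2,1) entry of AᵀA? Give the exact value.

Row 2 ↔ basis u, column 1 ↔ basis 1, so (AᵀA)_{2,1} = Σᵢ u = (-4)·(1) + (-3)·(1) + (0)·(1) + (1)·(1) + (2)·(1) + (3)·(1) + (4)·(1) = 3.

3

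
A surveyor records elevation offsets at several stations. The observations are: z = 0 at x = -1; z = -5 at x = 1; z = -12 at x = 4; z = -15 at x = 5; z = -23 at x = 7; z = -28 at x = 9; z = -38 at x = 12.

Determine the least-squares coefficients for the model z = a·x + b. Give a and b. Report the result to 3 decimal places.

a = -2.944, b = -1.727

From the data, Σx·x = 317, Σx = 37, Σ1 = 7.
For Aᵀz: Σx·z = -997, Σz = -121.
Δ = 317·7 − 37² = 850.
a = ((-997)·7 − 37·(-121))/850 = -1251/425; b = (317·(-121) − 37·(-997))/850 = -734/425.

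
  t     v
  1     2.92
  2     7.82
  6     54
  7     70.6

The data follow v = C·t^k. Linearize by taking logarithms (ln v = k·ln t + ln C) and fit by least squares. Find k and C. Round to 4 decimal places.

Taking logs, ln v = k·ln t + ln C, so regress ln v on ln t.
Over the data: Σln t = 4.4308, Σ(ln t)² = 7.4774, Σln v = 11.3743, Σln t·ln v = 16.8567.
Normal system: [[7.4774, 4.4308]; [4.4308, 4]]·[k, ln C]ᵀ = [16.8567, 11.3743]ᵀ.
Slope k = (n·Σln t·ln v − Σln t·Σln v)/(n·Σ(ln t)² − (Σln t)²) = (4·16.8567 − 4.4308·11.3743)/10.2775 = 1.65695; ln C = (Σln v − k·Σln t)/n = 1.00816, so C = exp(1.00816) = 2.74056.

k = 1.6569, C = 2.7406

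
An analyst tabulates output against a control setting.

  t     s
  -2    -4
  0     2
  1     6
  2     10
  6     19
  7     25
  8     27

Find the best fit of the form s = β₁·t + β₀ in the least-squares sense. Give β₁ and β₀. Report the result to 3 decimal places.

β₁ = 3.059, β₀ = 2.527

The normal system MᵀM·[β₁, β₀]ᵀ = Mᵀs is [[158, 22]; [22, 7]]·[β₁, β₀]ᵀ = [539, 85]ᵀ.
det = 158·7 − 22² = 622.
β₁ = (539·7 − 22·85)/622 = 1903/622; β₀ = (158·85 − 22·539)/622 = 786/311.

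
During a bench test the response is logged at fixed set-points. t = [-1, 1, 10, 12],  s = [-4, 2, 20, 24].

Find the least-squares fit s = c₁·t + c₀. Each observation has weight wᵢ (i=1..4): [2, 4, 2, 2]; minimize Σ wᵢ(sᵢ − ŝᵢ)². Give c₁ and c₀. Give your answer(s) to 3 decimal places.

MᵀWM·[c₁, c₀]ᵀ = MᵀWs reads: 494·c₁ + 46·c₀ = 992;  46·c₁ + 10·c₀ = 88.
(Σwᵢ·t·t = 494, Σwᵢ·t = 46, Σwᵢ·1 = 10, Σwᵢ·t·s = 992, Σwᵢ·s = 88.)
Δ = 494·10 − 46² = 2824.
c₁ = (992·10 − 46·88)/2824 = 734/353; c₀ = (494·88 − 46·992)/2824 = -270/353.

c₁ = 2.079, c₀ = -0.765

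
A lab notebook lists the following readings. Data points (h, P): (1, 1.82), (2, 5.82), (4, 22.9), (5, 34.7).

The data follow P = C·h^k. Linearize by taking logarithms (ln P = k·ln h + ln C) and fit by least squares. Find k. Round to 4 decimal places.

Linearized form: ln P = k·ln h + ln C. From the 4 transformed points,
Σln h = 3.6889, Σ(ln h)² = 4.9926, Σln P = 9.0380, Σln h·ln P = 11.2698.
Normal system: [[4.9926, 3.6889]; [3.6889, 4]]·[k, ln C]ᵀ = [11.2698, 9.0380]ᵀ.
Slope k = (n·Σln h·ln P − Σln h·Σln P)/(n·Σ(ln h)² − (Σln h)²) = (4·11.2698 − 3.6889·9.0380)/6.3624 = 1.84505; ln C = (Σln P − k·Σln h)/n = 0.55796.

k = 1.8451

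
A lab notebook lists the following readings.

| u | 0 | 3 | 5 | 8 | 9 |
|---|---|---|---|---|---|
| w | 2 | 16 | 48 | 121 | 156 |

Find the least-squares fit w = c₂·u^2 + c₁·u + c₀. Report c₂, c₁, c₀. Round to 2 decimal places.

c₂ = 2.01, c₁ = -1.08, c₀ = 1.87

Forming AᵀA = [[11363, 1393, 179]; [1393, 179, 25]; [179, 25, 5]] and Aᵀw = [21724, 2660, 343]ᵀ gives AᵀA·[c₂, c₁, c₀]ᵀ = Aᵀw.
Inverting the 3×3 Gram matrix, [c₂, c₁, c₀]ᵀ = [1368/679, -1467/1358, 2545/1358]ᵀ.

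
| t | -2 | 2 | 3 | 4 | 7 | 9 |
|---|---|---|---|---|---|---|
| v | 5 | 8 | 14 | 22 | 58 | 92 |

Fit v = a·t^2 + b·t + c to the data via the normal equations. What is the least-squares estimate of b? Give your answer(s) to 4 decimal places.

b = 0.7912

Normal-equation sums: Σt^2·t^2 = 9331, Σt^2·t = 1163, Σt^2 = 163, Σt·t = 163, Σt = 23, Σ1 = 6.
Moment sums: Σt^2·v = 10824, Σt·v = 1370, Σv = 199.
So XᵀX·[a, b, c]ᵀ = Xᵀv: [[9331, 1163, 163]; [1163, 163, 23]; [163, 23, 6]]·[a, b, c]ᵀ = [10824, 1370, 199]ᵀ.
Row-reducing yields a = 236033/231816, b = 183419/231816, c = 47769/19318.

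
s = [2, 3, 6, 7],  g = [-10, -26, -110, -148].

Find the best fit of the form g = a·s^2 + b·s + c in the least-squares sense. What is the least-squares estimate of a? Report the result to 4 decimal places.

From the data, Σs^2·s^2 = 3794, Σs^2·s = 594, Σs^2 = 98, Σs·s = 98, Σs = 18, Σ1 = 4.
Moment sums: Σs^2·g = -11486, Σs·g = -1794, Σg = -294.
XᵀX·[a, b, c]ᵀ = Xᵀg becomes [[3794, 594, 98]; [594, 98, 18]; [98, 18, 4]]·[a, b, c]ᵀ = [-11486, -1794, -294]ᵀ.
Inverting the 3×3 Gram matrix, [a, b, c]ᵀ = [-11/4, -201/68, 122/17]ᵀ.

a = -2.7500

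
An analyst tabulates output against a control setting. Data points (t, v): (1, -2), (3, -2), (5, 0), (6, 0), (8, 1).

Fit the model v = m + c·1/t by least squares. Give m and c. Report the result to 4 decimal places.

With design matrix X, XᵀX = [[5, 73/40]; [73/40, 17201/14400]] and Xᵀv = [-3, -61/24]ᵀ.
Eliminating c: (17201/14400)·(row 1) − (73/40)·(row 2) gives (9511/3600)·m = (17201/14400)·(-3) − (73/40)·(-61/24) = 211/200, so m = 3798/9511.
Then c = ((-61/24) − (73/40)·(3798/9511))/(17201/14400) = -26040/9511.

m = 0.3993, c = -2.7379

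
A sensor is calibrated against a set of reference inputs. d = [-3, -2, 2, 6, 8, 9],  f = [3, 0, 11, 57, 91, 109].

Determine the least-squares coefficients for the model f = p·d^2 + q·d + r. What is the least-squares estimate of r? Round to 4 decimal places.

r = 2.1118

The normal equations are: 12066·p + 1430·q + 198·r = 16776;  1430·p + 198·q + 20·r = 2064;  198·p + 20·q + 6·r = 271.
(Σd^2·d^2 = 12066, Σd^2·d = 1430, Σd^2 = 198, Σd·d = 198, Σd = 20, Σ1 = 6, Σd^2·f = 16776, Σd·f = 2064, Σf = 271.)
Row-reducing yields p = 202531/200454, q = 194699/66818, r = 211663/100227.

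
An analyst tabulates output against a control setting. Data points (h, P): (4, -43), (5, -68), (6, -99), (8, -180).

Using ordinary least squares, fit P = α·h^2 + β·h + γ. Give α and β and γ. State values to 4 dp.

α = -3.1136, β = 3.1227, γ = -5.7000

Normal-equation sums: Σh^2·h^2 = 6273, Σh^2·h = 917, Σh^2 = 141, Σh·h = 141, Σh = 23, Σ1 = 4.
Right-hand side: Σh^2·P = -17472, Σh·P = -2546, ΣP = -390.
AᵀA·[α, β, γ]ᵀ = AᵀP becomes [[6273, 917, 141]; [917, 141, 23]; [141, 23, 4]]·[α, β, γ]ᵀ = [-17472, -2546, -390]ᵀ.
Inverting the 3×3 Gram matrix, [α, β, γ]ᵀ = [-137/44, 687/220, -57/10]ᵀ.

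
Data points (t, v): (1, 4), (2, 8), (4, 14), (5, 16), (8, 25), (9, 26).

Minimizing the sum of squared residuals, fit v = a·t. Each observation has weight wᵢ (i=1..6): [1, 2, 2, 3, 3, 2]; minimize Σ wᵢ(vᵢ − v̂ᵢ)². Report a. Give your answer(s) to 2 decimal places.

Sums needed: Σwᵢ·t·t = 470.
And Σwᵢ·t·v = 1456.
MᵀWM·[a]ᵀ = MᵀWv becomes [[470]]·[a]ᵀ = [1456]ᵀ.
Hence a = 1456 / 470 ≈ 3.09787.

a = 3.10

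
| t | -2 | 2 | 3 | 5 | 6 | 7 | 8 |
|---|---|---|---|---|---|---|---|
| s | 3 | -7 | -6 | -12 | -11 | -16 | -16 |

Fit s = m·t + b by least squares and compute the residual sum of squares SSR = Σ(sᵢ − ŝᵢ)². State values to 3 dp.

Compute the Gram sums: Σt·t = 191, Σt = 29, Σ1 = 7.
And Σt·s = -404, Σs = -65.
XᵀX·[m, b]ᵀ = Xᵀs becomes [[191, 29]; [29, 7]]·[m, b]ᵀ = [-404, -65]ᵀ.
Eliminating b: 7·(row 1) − 29·(row 2) gives 496·m = 7·(-404) − 29·(-65) = -943, so m = -943/496.
Then b = ((-65) − 29·(-943/496))/7 = -699/496.
Residuals: 301/496, -887/496, 69/62, -269/248, 901/496, -159/124, 307/496; SSR = 5609/496.

SSR = 11.308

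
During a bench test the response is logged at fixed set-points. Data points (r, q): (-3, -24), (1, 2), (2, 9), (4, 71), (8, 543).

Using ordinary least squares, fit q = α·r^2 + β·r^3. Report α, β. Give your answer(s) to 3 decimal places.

α = 0.373, β = 1.014

The normal system AᵀA·[α, β]ᵀ = Aᵀq is [[4450, 33582]; [33582, 267034]]·[α, β]ᵀ = [35710, 283282]ᵀ.
Determinant 4450·267034 − 33582² = 60550576.
α = (35710·267034 − 33582·283282)/60550576 = 1413001/3784411; β = (4450·283282 − 33582·35710)/60550576 = 3836980/3784411.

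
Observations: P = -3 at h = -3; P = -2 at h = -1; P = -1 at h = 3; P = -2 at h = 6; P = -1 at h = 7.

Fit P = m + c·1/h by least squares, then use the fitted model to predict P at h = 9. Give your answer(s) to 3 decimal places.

The normal system XᵀX·[m, c]ᵀ = XᵀP is [[5, -29/42]; [-29/42, 249/196]]·[m, c]ᵀ = [-9, 46/21]ᵀ.
Eliminating c: (249/196)·(row 1) − (-29/42)·(row 2) gives (2591/441)·m = (249/196)·(-9) − (-29/42)·(46/21) = -17501/1764, so m = -17501/10364.
Then c = ((46/21) − (-29/42)·(-17501/10364))/(249/196) = 4179/5182.
At h = 9: P̂ = (-17501/10364)·(1) + (4179/5182)·(1/9) = -49717/31092.

P̂ = -1.599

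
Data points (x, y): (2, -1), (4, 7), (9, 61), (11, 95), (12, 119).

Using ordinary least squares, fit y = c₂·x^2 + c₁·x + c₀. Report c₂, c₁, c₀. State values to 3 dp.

Sums needed: Σx^2·x^2 = 42210, Σx^2·x = 3860, Σx^2 = 366, Σx·x = 366, Σx = 38, Σ1 = 5.
For Mᵀy: Σx^2·y = 33680, Σx·y = 3048, Σy = 281.
MᵀM·[c₂, c₁, c₀]ᵀ = Mᵀy becomes [[42210, 3860, 366]; [3860, 366, 38]; [366, 38, 5]]·[c₂, c₁, c₀]ᵀ = [33680, 3048, 281]ᵀ.
Solving the 3×3 system (Gaussian elimination) gives c₂ = 35277/34231, c₁ = -88217/34231, c₀ = 11955/34231.

c₂ = 1.031, c₁ = -2.577, c₀ = 0.349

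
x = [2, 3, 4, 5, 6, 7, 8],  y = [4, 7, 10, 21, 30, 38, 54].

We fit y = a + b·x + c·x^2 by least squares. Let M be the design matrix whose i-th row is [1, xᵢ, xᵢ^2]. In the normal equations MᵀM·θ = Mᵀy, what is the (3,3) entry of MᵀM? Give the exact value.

8771

Row 3 ↔ basis x^2, column 3 ↔ basis x^2, so (MᵀM)_{3,3} = Σᵢ (x^2)·(x^2) = (4)·(4) + (9)·(9) + (16)·(16) + (25)·(25) + (36)·(36) + (49)·(49) + (64)·(64) = 8771.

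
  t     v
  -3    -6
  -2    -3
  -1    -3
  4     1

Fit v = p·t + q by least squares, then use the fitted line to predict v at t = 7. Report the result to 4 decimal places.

v̂ = 3.8448

The normal system XᵀX·[p, q]ᵀ = Xᵀv is [[30, -2]; [-2, 4]]·[p, q]ᵀ = [31, -11]ᵀ.
Eliminating q: 4·(row 1) − (-2)·(row 2) gives 116·p = 4·31 − (-2)·(-11) = 102, so p = 51/58.
Then q = ((-11) − (-2)·(51/58))/4 = -67/29.
At t = 7: v̂ = (51/58)·(7) + (-67/29)·(1) = 223/58.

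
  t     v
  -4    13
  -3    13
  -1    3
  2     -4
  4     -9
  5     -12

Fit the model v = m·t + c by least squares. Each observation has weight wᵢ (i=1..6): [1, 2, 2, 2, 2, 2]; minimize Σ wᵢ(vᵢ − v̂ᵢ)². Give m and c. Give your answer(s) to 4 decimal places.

Normal-equation sums: Σwᵢ·t·t = 126, Σwᵢ·t = 10, Σwᵢ·1 = 11.
For MᵀWv: Σwᵢ·t·v = -344, Σwᵢ·v = -5.
Normal equations: [[126, 10]; [10, 11]]·[m, c]ᵀ = [-344, -5]ᵀ.
Eliminating c: 11·(row 1) − 10·(row 2) gives 1286·m = 11·(-344) − 10·(-5) = -3734, so m = -1867/643.
Then c = ((-5) − 10·(-1867/643))/11 = 1405/643.

m = -2.9036, c = 2.1851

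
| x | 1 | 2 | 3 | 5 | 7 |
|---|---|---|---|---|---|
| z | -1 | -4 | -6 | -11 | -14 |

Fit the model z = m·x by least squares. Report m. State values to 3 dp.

MᵀM·[m]ᵀ = Mᵀz reads: 88·m = -180.
m = (-180)/88 = -2.04545.

m = -2.045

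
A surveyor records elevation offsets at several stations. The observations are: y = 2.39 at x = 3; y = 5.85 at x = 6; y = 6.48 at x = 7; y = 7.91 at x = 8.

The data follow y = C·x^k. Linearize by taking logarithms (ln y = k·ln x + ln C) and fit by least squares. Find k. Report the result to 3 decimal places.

k = 1.212

With ln yᵢ as the transformed response and ln xᵢ as the regressor:
Σln x = 6.9157, Σ(ln x)² = 12.5280, Σln y = 6.5746, Σln x·ln y = 12.0592.
Normal system: [[12.5280, 6.9157]; [6.9157, 4]]·[k, ln C]ᵀ = [12.0592, 6.5746]ᵀ.
Δ = 12.5280·4 − (6.9157)² = 2.2847; k = (12.0592·4 − 6.9157·6.5746)/2.2847 = 1.21180, ln C = (12.5280·6.5746 − 6.9157·12.0592)/2.2847 = -0.45148.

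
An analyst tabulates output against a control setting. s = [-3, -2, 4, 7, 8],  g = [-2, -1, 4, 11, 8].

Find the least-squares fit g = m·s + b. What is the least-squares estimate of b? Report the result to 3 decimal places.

b = 1.031

XᵀX·[m, b]ᵀ = Xᵀg reads: 142·m + 14·b = 165;  14·m + 5·b = 20.
(Σs·s = 142, Σs = 14, Σ1 = 5, Σs·g = 165, Σg = 20.)
Determinant 142·5 − 14² = 514.
m = (165·5 − 14·20)/514 = 545/514; b = (142·20 − 14·165)/514 = 265/257.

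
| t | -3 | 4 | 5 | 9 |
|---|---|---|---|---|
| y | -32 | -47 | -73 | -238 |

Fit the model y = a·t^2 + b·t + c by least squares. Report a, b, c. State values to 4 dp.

Normal-equation sums: Σt^2·t^2 = 7523, Σt^2·t = 891, Σt^2 = 131, Σt·t = 131, Σt = 15, Σ1 = 4.
For Aᵀy: Σt^2·y = -22143, Σt·y = -2599, Σy = -390.
Normal equations: [[7523, 891, 131]; [891, 131, 15]; [131, 15, 4]]·[a, b, c]ᵀ = [-22143, -2599, -390]ᵀ.
Solving the 3×3 system (Gaussian elimination) gives a = -18933/6296, b = 71837/81848, c = -47211/20462.

a = -3.0071, b = 0.8777, c = -2.3073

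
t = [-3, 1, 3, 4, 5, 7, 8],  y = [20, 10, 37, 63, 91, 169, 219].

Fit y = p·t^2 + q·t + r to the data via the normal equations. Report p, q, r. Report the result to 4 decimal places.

p = 2.9978, q = 2.9566, r = 2.3522

Setting ∂/∂p … = 0 gives: 7541·p + 1045·q + 173·r = 26103;  1045·p + 173·q + 25·r = 3703;  173·p + 25·q + 7·r = 609.
(Σt^2·t^2 = 7541, Σt^2·t = 1045, Σt^2 = 173, Σt·t = 173, Σt = 25, Σ1 = 7, Σt^2·y = 26103, Σt·y = 3703, Σy = 609.)
Row-reducing yields p = 34067/11364, q = 33599/11364, r = 4455/1894.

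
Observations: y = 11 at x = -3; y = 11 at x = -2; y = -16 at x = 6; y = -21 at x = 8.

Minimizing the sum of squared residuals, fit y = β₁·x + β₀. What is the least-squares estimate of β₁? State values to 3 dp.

β₁ = -3.075

Normal-equation sums: Σx·x = 113, Σx = 9, Σ1 = 4.
Right-hand side: Σx·y = -319, Σy = -15.
det = 113·4 − 9² = 371.
β₁ = ((-319)·4 − 9·(-15))/371 = -163/53; β₀ = (113·(-15) − 9·(-319))/371 = 168/53.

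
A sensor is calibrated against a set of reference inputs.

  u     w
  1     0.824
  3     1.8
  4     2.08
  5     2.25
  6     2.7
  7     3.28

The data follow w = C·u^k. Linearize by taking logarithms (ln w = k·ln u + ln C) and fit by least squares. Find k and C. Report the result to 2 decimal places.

With ln wᵢ as the transformed response and ln uᵢ as the regressor:
Σln u = 7.8320, Σ(ln u)² = 12.7160, Σln w = 4.1186, Σln u·ln w = 7.0573.
Equations: 12.7160·k + 7.8320·ln C = 7.0573;  7.8320·k + 6·ln C = 4.1186.
Δ = 12.7160·6 − (7.8320)² = 14.9557; k = (7.0573·6 − 7.8320·4.1186)/14.9557 = 0.67444, ln C = (12.7160·4.1186 − 7.8320·7.0573)/14.9557 = -0.19394, so C = exp(-0.19394) = 0.82371.

k = 0.67, C = 0.82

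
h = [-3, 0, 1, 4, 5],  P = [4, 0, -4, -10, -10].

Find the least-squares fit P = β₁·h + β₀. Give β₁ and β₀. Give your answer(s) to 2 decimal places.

Normal-equation sums: Σh·h = 51, Σh = 7, Σ1 = 5.
And Σh·P = -106, ΣP = -20.
det = 51·5 − 7² = 206.
β₁ = ((-106)·5 − 7·(-20))/206 = -195/103; β₀ = (51·(-20) − 7·(-106))/206 = -139/103.

β₁ = -1.89, β₀ = -1.35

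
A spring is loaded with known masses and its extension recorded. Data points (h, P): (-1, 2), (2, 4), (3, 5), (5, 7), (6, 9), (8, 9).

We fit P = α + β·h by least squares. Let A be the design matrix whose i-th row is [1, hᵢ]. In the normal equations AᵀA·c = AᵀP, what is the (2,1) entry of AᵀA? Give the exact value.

23

Row 2 ↔ basis h, column 1 ↔ basis 1, so (AᵀA)_{2,1} = Σᵢ h = (-1)·(1) + (2)·(1) + (3)·(1) + (5)·(1) + (6)·(1) + (8)·(1) = 23.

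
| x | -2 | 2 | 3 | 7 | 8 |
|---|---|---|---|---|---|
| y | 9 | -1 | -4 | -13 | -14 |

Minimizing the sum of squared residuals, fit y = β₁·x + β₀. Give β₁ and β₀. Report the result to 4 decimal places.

β₁ = -2.3344, β₀ = 3.8037

With design matrix A, AᵀA = [[130, 18]; [18, 5]] and Aᵀy = [-235, -23]ᵀ.
det = 130·5 − 18² = 326.
β₁ = ((-235)·5 − 18·(-23))/326 = -761/326; β₀ = (130·(-23) − 18·(-235))/326 = 620/163.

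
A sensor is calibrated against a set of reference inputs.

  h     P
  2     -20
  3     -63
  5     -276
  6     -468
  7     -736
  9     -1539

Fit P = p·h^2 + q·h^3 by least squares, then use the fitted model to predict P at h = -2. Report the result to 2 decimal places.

The normal system XᵀX·[p, q]ᵀ = XᵀP is [[10980, 87032]; [87032, 712164]]·[p, q]ᵀ = [-185118, -1511828]ᵀ.
det = 10980·712164 − 87032² = 244991696.
p = ((-185118)·712164 − 87032·(-1511828))/244991696 = -32120107/30623962; q = (10980·(-1511828) − 87032·(-185118))/244991696 = -30542604/15311981.
At h = -2: P̂ = (-32120107/30623962)·(4) + (-30542604/15311981)·(-8) = 180100618/15311981.

P̂ = 11.76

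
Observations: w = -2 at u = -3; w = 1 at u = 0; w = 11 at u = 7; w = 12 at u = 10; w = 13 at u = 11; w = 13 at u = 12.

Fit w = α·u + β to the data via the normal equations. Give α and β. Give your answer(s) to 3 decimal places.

α = 1.057, β = 1.480

Normal-equation sums: Σu·u = 423, Σu = 37, Σ1 = 6.
Moment sums: Σu·w = 502, Σw = 48.
det = 423·6 − 37² = 1169.
α = (502·6 − 37·48)/1169 = 1236/1169; β = (423·48 − 37·502)/1169 = 1730/1169.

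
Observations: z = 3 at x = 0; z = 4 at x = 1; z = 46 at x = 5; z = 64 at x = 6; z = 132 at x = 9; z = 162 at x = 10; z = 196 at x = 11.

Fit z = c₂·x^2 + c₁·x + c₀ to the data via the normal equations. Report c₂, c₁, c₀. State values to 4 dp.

Setting ∂/∂c₂ … = 0 gives: 33124·c₂ + 3402·c₁ + 364·c₀ = 54066;  3402·c₂ + 364·c₁ + 42·c₀ = 5582;  364·c₂ + 42·c₁ + 7·c₀ = 607.
Inverting the 3×3 Gram matrix, [c₂, c₁, c₀]ᵀ = [5618/3801, 1581/1267, 9007/3801]ᵀ.

c₂ = 1.4780, c₁ = 1.2478, c₀ = 2.3696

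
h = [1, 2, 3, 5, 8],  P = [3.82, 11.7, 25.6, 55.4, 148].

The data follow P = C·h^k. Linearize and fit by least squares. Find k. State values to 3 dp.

k = 1.743

With ln Pᵢ as the transformed response and ln hᵢ as the regressor:
Σln h = 5.4806, Σ(ln h)² = 8.6018, Σln P = 16.0542, Σln h·ln P = 22.1198.
Equations: 8.6018·k + 5.4806·ln C = 22.1198;  5.4806·k + 5·ln C = 16.0542.
Δ = 8.6018·5 − (5.4806)² = 12.9714; k = (22.1198·5 − 5.4806·16.0542)/12.9714 = 1.74320, ln C = (8.6018·16.0542 − 5.4806·22.1198)/12.9714 = 1.30008.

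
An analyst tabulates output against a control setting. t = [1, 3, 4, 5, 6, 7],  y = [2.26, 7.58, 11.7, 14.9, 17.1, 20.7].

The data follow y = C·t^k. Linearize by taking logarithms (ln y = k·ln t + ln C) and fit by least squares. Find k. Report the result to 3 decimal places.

k = 1.147

Linearized form: ln y = k·ln t + ln C. From the 6 transformed points,
Over the data: Σln t = 7.8320, Σ(ln t)² = 12.7160, Σln y = 13.8710, Σln t·ln y = 20.9660.
Normal system: [[12.7160, 7.8320]; [7.8320, 6]]·[k, ln C]ᵀ = [20.9660, 13.8710]ᵀ.
Δ = 12.7160·6 − (7.8320)² = 14.9557; k = (20.9660·6 − 7.8320·13.8710)/14.9557 = 1.14723, ln C = (12.7160·13.8710 − 7.8320·20.9660)/14.9557 = 0.81432.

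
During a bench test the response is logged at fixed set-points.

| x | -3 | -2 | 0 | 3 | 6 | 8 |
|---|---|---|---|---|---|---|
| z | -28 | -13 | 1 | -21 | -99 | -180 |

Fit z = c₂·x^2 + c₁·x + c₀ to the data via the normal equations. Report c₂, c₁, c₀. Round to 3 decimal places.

c₂ = -2.979, c₁ = 1.131, c₀ = 1.637

Compute the Gram sums: Σx^2·x^2 = 5570, Σx^2·x = 720, Σx^2 = 122, Σx·x = 122, Σx = 12, Σ1 = 6.
Right-hand side: Σx^2·z = -15577, Σx·z = -1987, Σz = -340.
MᵀM·[c₂, c₁, c₀]ᵀ = Mᵀz becomes [[5570, 720, 122]; [720, 122, 12]; [122, 12, 6]]·[c₂, c₁, c₀]ᵀ = [-15577, -1987, -340]ᵀ.
Row-reducing yields c₂ = -48623/16324, c₁ = 4615/4081, c₀ = 26721/16324.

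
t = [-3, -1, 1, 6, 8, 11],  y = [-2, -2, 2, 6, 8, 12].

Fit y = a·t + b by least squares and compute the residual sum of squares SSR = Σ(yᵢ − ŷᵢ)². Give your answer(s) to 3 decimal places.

Forming AᵀA = [[232, 22]; [22, 6]] and Aᵀy = [242, 24]ᵀ gives AᵀA·[a, b]ᵀ = Aᵀy.
Eliminating b: 6·(row 1) − 22·(row 2) gives 908·a = 6·242 − 22·24 = 924, so a = 231/227.
Then b = (24 − 22·(231/227))/6 = 61/227.
Residuals: 178/227, -284/227, 162/227, -85/227, -93/227, 122/227; SSR = 746/227.

SSR = 3.286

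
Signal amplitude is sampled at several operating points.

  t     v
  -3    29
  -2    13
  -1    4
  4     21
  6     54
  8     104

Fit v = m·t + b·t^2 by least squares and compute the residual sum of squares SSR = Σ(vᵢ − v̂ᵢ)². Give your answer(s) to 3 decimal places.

SSR = 6.594

Setting ∂/∂m … = 0 gives: 130·m + 756·b = 1123;  756·m + 5746·b = 9253.
(Σt·t = 130, Σt·t^2 = 756, Σt^2·t^2 = 5746, Σt·v = 1123, Σt^2·v = 9253.)
Determinant 130·5746 − 756² = 175444.
m = (1123·5746 − 756·9253)/175444 = -271255/87722; b = (130·9253 − 756·1123)/175444 = 176951/87722.
Residuals: 68807/43861, -54964/43861, -48659/43861, 47983/43861, -2859/43861, -15868/43861; SSR = 289220/43861.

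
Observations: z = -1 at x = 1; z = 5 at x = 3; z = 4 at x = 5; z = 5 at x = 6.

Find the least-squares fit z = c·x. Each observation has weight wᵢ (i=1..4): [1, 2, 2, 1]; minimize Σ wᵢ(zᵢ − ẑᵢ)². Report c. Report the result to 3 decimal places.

The normal equations are: 105·c = 99.
(Σwᵢ·x·x = 105, Σwᵢ·x·z = 99.)
Hence c = 99 / 105 ≈ 0.942857.

c = 0.943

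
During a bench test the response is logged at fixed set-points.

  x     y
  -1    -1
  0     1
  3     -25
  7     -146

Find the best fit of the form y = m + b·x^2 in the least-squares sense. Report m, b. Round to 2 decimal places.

Forming MᵀM = [[4, 59]; [59, 2483]] and Mᵀy = [-171, -7380]ᵀ gives MᵀM·[m, b]ᵀ = Mᵀy.
Δ = 4·2483 − 59² = 6451.
m = ((-171)·2483 − 59·(-7380))/6451 = 10827/6451; b = (4·(-7380) − 59·(-171))/6451 = -19431/6451.

m = 1.68, b = -3.01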